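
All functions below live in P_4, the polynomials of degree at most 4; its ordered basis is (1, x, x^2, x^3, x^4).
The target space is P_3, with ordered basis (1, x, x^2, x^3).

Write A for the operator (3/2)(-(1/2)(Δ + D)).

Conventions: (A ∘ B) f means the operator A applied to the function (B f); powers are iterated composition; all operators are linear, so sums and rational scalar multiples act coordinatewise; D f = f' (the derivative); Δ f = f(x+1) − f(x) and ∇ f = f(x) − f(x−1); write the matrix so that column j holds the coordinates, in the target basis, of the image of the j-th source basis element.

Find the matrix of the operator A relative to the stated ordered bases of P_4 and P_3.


image of 1: 0
image of x: -3/2
image of x^2: -3x - 3/4
image of x^3: -(9/2)x^2 - (9/4)x - 3/4
image of x^4: -6x^3 - (9/2)x^2 - 3x - 3/4
each image's coordinates form column j of the matrix

the matrix is [[0, -3/2, -3/4, -3/4, -3/4]; [0, 0, -3, -9/4, -3]; [0, 0, 0, -9/2, -9/2]; [0, 0, 0, 0, -6]] (rows listed top to bottom)


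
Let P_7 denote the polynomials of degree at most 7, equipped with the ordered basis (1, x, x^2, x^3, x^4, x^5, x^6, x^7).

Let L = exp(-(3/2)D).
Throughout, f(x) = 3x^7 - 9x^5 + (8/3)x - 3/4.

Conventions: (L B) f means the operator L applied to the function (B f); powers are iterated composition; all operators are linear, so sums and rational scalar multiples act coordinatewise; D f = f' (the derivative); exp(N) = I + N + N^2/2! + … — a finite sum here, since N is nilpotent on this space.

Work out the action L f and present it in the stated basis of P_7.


g(x) = 3x^7 - (63/2)x^6 + (531/4)x^5 - (2295/8)x^4 + (5265/16)x^3 - (5589/32)x^2 + (2699/192)x + 1579/128

order-1 term: -(63/2)x^6 + (135/2)x^4 - 4
order-2 term: (567/4)x^5 - (405/2)x^3
order-3 term: -(2835/8)x^4 + (1215/4)x^2
order-4 term: (8505/16)x^3 - (3645/16)x
order-5 term: -(15309/32)x^2 + 2187/32
order-6 term: (15309/64)x
order-7 term: -6561/128
the series for exp(-(3/2)D) f terminates at order 7
exp(-(3/2)D) f = 3x^7 - (63/2)x^6 + (531/4)x^5 - (2295/8)x^4 + (5265/16)x^3 - (5589/32)x^2 + (2699/192)x + 1579/128


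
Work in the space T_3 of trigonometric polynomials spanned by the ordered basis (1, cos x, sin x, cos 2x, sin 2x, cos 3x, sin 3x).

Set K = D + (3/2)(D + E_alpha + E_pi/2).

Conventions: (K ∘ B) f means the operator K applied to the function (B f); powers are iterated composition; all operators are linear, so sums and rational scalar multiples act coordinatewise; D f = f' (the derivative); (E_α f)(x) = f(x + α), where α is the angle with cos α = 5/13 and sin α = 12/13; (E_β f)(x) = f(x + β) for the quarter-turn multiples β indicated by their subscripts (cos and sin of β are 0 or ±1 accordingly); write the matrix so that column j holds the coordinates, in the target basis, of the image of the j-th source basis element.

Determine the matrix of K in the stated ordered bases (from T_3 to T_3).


image of 1: 3
image of cos x: (15/26)cos x - (70/13)sin x
image of sin x: (70/13)cos x + (15/26)sin x
image of cos 2x: -(432/169)cos 2x - (1025/169)sin 2x
image of sin 2x: (1025/169)cos 2x - (432/169)sin 2x
image of cos 3x: -(6105/4394)cos 3x - (11940/2197)sin 3x
image of sin 3x: (11940/2197)cos 3x - (6105/4394)sin 3x
each image's coordinates form column j of the matrix

the matrix is [[3, 0, 0, 0, 0, 0, 0]; [0, 15/26, 70/13, 0, 0, 0, 0]; [0, -70/13, 15/26, 0, 0, 0, 0]; [0, 0, 0, -432/169, 1025/169, 0, 0]; [0, 0, 0, -1025/169, -432/169, 0, 0]; [0, 0, 0, 0, 0, -6105/4394, 11940/2197]; [0, 0, 0, 0, 0, -11940/2197, -6105/4394]] (rows listed top to bottom)


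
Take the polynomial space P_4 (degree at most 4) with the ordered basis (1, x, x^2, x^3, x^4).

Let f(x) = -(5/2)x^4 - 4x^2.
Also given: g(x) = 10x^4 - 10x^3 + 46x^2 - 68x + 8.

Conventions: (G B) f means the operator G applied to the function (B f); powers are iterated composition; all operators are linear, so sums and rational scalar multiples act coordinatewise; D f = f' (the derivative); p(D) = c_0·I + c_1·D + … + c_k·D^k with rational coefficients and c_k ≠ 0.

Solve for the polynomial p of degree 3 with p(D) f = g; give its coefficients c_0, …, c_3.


p(D) = -4·I + D − D^2 + D^3, i.e. c_0 = -4, c_1 = 1, c_2 = -1, c_3 = 1

D^0 f = -(5/2)x^4 - 4x^2
D^1 f = -10x^3 - 8x
D^2 f = -30x^2 - 8
D^3 f = -60x
matching coefficients of g against c_0 f + c_1 Df + … from the top degree down determines the c_i
solution: c_0 = -4, c_1 = 1, c_2 = -1, c_3 = 1


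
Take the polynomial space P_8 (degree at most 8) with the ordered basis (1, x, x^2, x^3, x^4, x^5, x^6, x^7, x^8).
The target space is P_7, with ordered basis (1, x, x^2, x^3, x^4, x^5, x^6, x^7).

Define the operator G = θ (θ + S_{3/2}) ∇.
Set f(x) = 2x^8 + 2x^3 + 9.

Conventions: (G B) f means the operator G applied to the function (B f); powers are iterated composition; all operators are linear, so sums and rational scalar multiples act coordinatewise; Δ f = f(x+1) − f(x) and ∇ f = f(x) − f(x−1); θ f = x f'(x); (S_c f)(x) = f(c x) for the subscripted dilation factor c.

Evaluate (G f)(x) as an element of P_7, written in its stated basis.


the image equals g(x) = (21581/8)x^7 - (23373/4)x^6 + (14105/2)x^5 - 5075x^4 + 2142x^3 - 425x^2 + 25x

∇ f = 16x^7 - 56x^6 + 112x^5 - 140x^4 + 112x^3 - 50x^2 + 10x
θ ∇ f = 112x^7 - 336x^6 + 560x^5 - 560x^4 + 336x^3 - 100x^2 + 10x
S_{3/2} ∇ f = (2187/8)x^7 - (5103/8)x^6 + (1701/2)x^5 - (2835/4)x^4 + 378x^3 - (225/2)x^2 + 15x
(θ + S_{3/2}) ∇ f = (3083/8)x^7 - (7791/8)x^6 + (2821/2)x^5 - (5075/4)x^4 + 714x^3 - (425/2)x^2 + 25x
θ (θ + S_{3/2}) ∇ f = (21581/8)x^7 - (23373/4)x^6 + (14105/2)x^5 - 5075x^4 + 2142x^3 - 425x^2 + 25x


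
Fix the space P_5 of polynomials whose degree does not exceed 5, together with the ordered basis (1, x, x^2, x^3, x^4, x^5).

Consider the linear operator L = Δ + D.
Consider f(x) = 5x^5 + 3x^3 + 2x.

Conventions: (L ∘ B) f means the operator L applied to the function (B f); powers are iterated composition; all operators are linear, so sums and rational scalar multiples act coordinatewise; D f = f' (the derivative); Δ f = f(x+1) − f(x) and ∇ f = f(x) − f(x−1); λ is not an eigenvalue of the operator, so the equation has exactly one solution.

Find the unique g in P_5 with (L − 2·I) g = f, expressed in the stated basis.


write g with unknown coordinates in the stated basis and equate coefficients in (L − 2·I) g = f
solving from the highest basis element down gives g = -(5/2)x^5 - (25/2)x^4 - 64x^3 - 242x^2 - (2449/4)x - 3091/4
check: L g = -25x^4 - 125x^3 - 484x^2 - (2445/2)x - 3091/2
so L g − 2·g = 5x^5 + 3x^3 + 2x = f ✓

the result is g(x) = -(5/2)x^5 - (25/2)x^4 - 64x^3 - 242x^2 - (2449/4)x - 3091/4


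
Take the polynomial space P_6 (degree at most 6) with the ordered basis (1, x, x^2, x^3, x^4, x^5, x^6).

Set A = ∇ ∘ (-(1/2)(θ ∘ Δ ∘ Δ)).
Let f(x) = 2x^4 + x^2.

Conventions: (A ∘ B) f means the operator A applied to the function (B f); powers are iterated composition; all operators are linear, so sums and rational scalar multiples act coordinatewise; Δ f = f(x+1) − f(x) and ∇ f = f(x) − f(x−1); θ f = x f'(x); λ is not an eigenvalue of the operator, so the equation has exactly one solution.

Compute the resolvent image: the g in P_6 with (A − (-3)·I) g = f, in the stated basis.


the result is g(x) = (2/3)x^4 + (1/3)x^2 + (16/3)x

write g with unknown coordinates in the stated basis and equate coefficients in (A − (-3)·I) g = f
solving from the highest basis element down gives g = (2/3)x^4 + (1/3)x^2 + (16/3)x
check: A g = -16x
so A g − (-3)·g = 2x^4 + x^2 = f ✓


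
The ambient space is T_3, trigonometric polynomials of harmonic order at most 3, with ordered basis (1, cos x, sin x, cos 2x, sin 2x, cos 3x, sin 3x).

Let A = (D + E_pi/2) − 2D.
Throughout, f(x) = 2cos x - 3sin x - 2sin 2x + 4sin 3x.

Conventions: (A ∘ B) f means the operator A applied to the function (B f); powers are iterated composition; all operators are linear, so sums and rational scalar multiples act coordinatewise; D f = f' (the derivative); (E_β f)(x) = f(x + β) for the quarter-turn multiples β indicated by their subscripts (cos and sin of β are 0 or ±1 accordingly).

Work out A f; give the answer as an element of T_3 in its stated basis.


the image equals g(x) = 4cos 2x + 2sin 2x - 16cos 3x

D f = -3cos x - 2sin x - 4cos 2x + 12cos 3x
E_pi/2 f = -3cos x - 2sin x + 2sin 2x - 4cos 3x
(D + E_pi/2) f = -6cos x - 4sin x - 4cos 2x + 2sin 2x + 8cos 3x
D f = -3cos x - 2sin x - 4cos 2x + 12cos 3x
(-2D) f = 6cos x + 4sin x + 8cos 2x - 24cos 3x
((D + E_pi/2) − 2D) f = 4cos 2x + 2sin 2x - 16cos 3x


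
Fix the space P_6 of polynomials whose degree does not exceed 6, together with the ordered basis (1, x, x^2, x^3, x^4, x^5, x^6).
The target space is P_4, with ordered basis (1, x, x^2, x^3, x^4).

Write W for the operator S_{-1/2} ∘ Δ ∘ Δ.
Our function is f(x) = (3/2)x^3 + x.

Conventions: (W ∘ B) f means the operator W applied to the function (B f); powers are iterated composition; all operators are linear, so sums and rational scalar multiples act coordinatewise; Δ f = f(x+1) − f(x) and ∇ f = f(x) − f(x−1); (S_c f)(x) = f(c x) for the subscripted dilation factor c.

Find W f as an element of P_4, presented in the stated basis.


the result is g(x) = -(9/2)x + 9

Δ f = (9/2)x^2 + (9/2)x + 5/2
Δ Δ f = 9x + 9
S_{-1/2} Δ Δ f = -(9/2)x + 9


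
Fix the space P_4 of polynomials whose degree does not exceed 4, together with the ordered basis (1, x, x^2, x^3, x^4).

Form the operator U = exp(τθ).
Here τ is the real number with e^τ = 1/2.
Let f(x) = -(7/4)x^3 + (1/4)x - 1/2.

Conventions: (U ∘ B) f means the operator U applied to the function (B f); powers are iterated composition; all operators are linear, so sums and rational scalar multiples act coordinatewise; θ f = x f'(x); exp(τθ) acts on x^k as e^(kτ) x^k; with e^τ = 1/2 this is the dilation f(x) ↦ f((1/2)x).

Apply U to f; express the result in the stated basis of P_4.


g(x) = -(7/32)x^3 + (1/8)x - 1/2

exp(τθ) x^k = e^(kτ) x^k; with e^τ = 1/2 this sends x^k to (1/2)^k x^k
x ↦ 1/2 x
x^3 ↦ 1/8 x^3
applying this coordinatewise to f: exp(τθ) f = -(7/32)x^3 + (1/8)x - 1/2


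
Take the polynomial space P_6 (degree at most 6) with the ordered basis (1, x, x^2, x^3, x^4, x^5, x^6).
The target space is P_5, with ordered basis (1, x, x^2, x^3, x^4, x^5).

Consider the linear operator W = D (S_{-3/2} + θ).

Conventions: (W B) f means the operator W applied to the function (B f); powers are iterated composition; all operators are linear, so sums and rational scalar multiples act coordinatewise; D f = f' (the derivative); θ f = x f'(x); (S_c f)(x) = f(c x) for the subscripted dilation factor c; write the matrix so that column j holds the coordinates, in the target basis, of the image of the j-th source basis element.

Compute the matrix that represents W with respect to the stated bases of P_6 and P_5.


image of 1: 0
image of x: -1/2
image of x^2: (17/2)x
image of x^3: -(9/8)x^2
image of x^4: (145/4)x^3
image of x^5: -(415/32)x^4
image of x^6: (3339/32)x^5
each image's coordinates form column j of the matrix

the matrix is [[0, -1/2, 0, 0, 0, 0, 0]; [0, 0, 17/2, 0, 0, 0, 0]; [0, 0, 0, -9/8, 0, 0, 0]; [0, 0, 0, 0, 145/4, 0, 0]; [0, 0, 0, 0, 0, -415/32, 0]; [0, 0, 0, 0, 0, 0, 3339/32]] (rows listed top to bottom)


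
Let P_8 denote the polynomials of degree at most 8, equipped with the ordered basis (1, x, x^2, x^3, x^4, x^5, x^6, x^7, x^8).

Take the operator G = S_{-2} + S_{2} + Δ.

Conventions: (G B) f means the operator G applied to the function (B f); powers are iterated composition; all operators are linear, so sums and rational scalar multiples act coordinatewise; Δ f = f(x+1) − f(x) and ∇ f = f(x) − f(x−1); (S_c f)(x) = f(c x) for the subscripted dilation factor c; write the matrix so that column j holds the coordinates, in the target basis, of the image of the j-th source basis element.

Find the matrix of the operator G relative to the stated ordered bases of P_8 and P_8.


image of 1: 2
image of x: 1
image of x^2: 8x^2 + 2x + 1
image of x^3: 3x^2 + 3x + 1
image of x^4: 32x^4 + 4x^3 + 6x^2 + 4x + 1
image of x^5: 5x^4 + 10x^3 + 10x^2 + 5x + 1
image of x^6: 128x^6 + 6x^5 + 15x^4 + 20x^3 + 15x^2 + 6x + 1
image of x^7: 7x^6 + 21x^5 + 35x^4 + 35x^3 + 21x^2 + 7x + 1
image of x^8: 512x^8 + 8x^7 + 28x^6 + 56x^5 + 70x^4 + 56x^3 + 28x^2 + 8x + 1
each image's coordinates form column j of the matrix

the matrix is [[2, 1, 1, 1, 1, 1, 1, 1, 1]; [0, 0, 2, 3, 4, 5, 6, 7, 8]; [0, 0, 8, 3, 6, 10, 15, 21, 28]; [0, 0, 0, 0, 4, 10, 20, 35, 56]; [0, 0, 0, 0, 32, 5, 15, 35, 70]; [0, 0, 0, 0, 0, 0, 6, 21, 56]; [0, 0, 0, 0, 0, 0, 128, 7, 28]; [0, 0, 0, 0, 0, 0, 0, 0, 8]; [0, 0, 0, 0, 0, 0, 0, 0, 512]] (rows listed top to bottom)


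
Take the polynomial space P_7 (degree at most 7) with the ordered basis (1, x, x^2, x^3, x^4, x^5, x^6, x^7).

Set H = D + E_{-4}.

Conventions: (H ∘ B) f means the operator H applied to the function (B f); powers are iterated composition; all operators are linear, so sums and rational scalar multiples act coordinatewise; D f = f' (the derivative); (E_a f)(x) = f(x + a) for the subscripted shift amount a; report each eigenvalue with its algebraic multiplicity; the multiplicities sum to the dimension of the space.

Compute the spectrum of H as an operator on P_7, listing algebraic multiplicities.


image of 1: 1
image of x: x - 3
image of x^2: x^2 - 6x + 16
image of x^3: x^3 - 9x^2 + 48x - 64
image of x^4: x^4 - 12x^3 + 96x^2 - 256x + 256
image of x^5: x^5 - 15x^4 + 160x^3 - 640x^2 + 1280x - 1024
image of x^6: x^6 - 18x^5 + 240x^4 - 1280x^3 + 3840x^2 - 6144x + 4096
image of x^7: x^7 - 21x^6 + 336x^5 - 2240x^4 + 8960x^3 - 21504x^2 + 28672x - 16384
the matrix is upper triangular; its diagonal is (1, 1, 1, 1, 1, 1, 1, 1)
for a triangular matrix the eigenvalues are the diagonal entries, with algebraic multiplicity their repetition count

λ = 1 (multiplicity 8)


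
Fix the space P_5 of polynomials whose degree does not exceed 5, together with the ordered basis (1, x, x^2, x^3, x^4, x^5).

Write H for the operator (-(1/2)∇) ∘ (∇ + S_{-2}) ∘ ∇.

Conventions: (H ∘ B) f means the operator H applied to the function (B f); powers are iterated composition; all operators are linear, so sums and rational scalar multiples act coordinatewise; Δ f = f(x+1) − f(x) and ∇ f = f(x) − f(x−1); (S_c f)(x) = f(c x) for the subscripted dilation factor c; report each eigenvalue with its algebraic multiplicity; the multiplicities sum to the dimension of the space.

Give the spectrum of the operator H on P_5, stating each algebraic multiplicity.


λ = 0 (multiplicity 6)

image of 1: 0
image of x: 0
image of x^2: 2
image of x^3: -12x
image of x^4: 48x^2 - 36x + 26
image of x^5: -160x^3 + 90x^2 + 10x - 60
the matrix is upper triangular; its diagonal is (0, 0, 0, 0, 0, 0)
for a triangular matrix the eigenvalues are the diagonal entries, with algebraic multiplicity their repetition count


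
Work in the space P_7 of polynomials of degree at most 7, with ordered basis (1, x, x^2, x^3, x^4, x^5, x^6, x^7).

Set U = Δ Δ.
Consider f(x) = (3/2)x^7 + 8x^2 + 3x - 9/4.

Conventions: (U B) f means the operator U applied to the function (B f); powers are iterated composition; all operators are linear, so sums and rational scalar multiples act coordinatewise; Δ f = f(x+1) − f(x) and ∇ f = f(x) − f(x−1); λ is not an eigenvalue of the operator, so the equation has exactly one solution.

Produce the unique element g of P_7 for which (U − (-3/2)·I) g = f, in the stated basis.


the result is g(x) = x^7 - 28x^5 - 140x^4 + (140/3)x^3 + (5476/3)x^2 + (9218/3)x - 15107/18

write g with unknown coordinates in the stated basis and equate coefficients in (U − (-3/2)·I) g = f
solving from the highest basis element down gives g = x^7 - 28x^5 - 140x^4 + (140/3)x^3 + (5476/3)x^2 + (9218/3)x - 15107/18
check: U g = 42x^5 + 210x^4 - 70x^3 - 2730x^2 - 4606x + 3770/3
so U g − (-3/2)·g = (3/2)x^7 + 8x^2 + 3x - 9/4 = f ✓


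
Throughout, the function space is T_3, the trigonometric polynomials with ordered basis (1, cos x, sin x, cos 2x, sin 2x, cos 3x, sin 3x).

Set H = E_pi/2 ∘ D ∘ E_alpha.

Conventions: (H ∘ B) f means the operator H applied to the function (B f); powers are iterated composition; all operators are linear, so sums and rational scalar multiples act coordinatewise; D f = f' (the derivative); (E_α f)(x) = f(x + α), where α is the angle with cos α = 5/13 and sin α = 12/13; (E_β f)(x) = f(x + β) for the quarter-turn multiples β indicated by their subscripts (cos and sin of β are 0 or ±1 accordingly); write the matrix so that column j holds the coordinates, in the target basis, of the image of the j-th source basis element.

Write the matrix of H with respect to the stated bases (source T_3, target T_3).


image of 1: 0
image of cos x: -(5/13)cos x + (12/13)sin x
image of sin x: -(12/13)cos x - (5/13)sin x
image of cos 2x: (240/169)cos 2x - (238/169)sin 2x
image of sin 2x: (238/169)cos 2x + (240/169)sin 2x
image of cos 3x: -(6105/2197)cos 3x + (2484/2197)sin 3x
image of sin 3x: -(2484/2197)cos 3x - (6105/2197)sin 3x
each image's coordinates form column j of the matrix

the matrix is [[0, 0, 0, 0, 0, 0, 0]; [0, -5/13, -12/13, 0, 0, 0, 0]; [0, 12/13, -5/13, 0, 0, 0, 0]; [0, 0, 0, 240/169, 238/169, 0, 0]; [0, 0, 0, -238/169, 240/169, 0, 0]; [0, 0, 0, 0, 0, -6105/2197, -2484/2197]; [0, 0, 0, 0, 0, 2484/2197, -6105/2197]] (rows listed top to bottom)


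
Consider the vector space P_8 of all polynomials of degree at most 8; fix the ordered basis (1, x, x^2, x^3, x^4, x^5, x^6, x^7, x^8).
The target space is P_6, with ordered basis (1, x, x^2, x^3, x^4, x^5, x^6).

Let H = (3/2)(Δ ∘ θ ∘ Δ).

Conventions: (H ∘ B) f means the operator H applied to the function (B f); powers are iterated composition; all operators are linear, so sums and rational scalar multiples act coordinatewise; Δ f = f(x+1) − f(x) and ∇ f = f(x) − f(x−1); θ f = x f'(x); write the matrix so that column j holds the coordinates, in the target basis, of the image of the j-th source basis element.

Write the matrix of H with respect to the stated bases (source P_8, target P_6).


the matrix is [[0, 0, 3, 27/2, 42, 225/2, 279, 1323/2, 1524]; [0, 0, 0, 18, 90, 315, 945, 2604, 6804]; [0, 0, 0, 0, 54, 315, 1260, 8505/2, 13020]; [0, 0, 0, 0, 0, 120, 810, 3675, 13860]; [0, 0, 0, 0, 0, 0, 225, 3465/2, 8820]; [0, 0, 0, 0, 0, 0, 0, 378, 3276]; [0, 0, 0, 0, 0, 0, 0, 0, 588]] (rows listed top to bottom)

image of 1: 0
image of x: 0
image of x^2: 3
image of x^3: 18x + 27/2
image of x^4: 54x^2 + 90x + 42
image of x^5: 120x^3 + 315x^2 + 315x + 225/2
image of x^6: 225x^4 + 810x^3 + 1260x^2 + 945x + 279
image of x^7: 378x^5 + (3465/2)x^4 + 3675x^3 + (8505/2)x^2 + 2604x + 1323/2
image of x^8: 588x^6 + 3276x^5 + 8820x^4 + 13860x^3 + 13020x^2 + 6804x + 1524
each image's coordinates form column j of the matrix


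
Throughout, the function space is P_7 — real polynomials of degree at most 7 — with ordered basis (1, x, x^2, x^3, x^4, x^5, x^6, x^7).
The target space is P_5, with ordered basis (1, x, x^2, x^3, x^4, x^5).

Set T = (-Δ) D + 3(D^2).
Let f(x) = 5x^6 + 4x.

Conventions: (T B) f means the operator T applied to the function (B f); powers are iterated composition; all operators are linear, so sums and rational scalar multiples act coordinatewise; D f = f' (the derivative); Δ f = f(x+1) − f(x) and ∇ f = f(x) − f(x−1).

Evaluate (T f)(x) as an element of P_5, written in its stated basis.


D f = 30x^5 + 4
Δ D f = 150x^4 + 300x^3 + 300x^2 + 150x + 30
(-Δ) D f = -150x^4 - 300x^3 - 300x^2 - 150x - 30
D f = 30x^5 + 4
D D f = 150x^4
(3(D^2)) f = 450x^4
((-Δ) D + 3(D^2)) f = 300x^4 - 300x^3 - 300x^2 - 150x - 30

the result is g(x) = 300x^4 - 300x^3 - 300x^2 - 150x - 30


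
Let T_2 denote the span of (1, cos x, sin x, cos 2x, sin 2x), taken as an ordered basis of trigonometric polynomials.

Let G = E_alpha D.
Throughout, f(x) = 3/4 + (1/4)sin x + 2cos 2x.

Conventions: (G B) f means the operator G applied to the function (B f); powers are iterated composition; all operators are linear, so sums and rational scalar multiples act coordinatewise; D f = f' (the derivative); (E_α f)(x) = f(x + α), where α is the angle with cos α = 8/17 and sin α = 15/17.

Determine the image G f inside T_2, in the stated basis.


the image equals g(x) = (2/17)cos x - (15/68)sin x - (960/289)cos 2x + (644/289)sin 2x

D f = (1/4)cos x - 4sin 2x
E_alpha D f = (2/17)cos x - (15/68)sin x - (960/289)cos 2x + (644/289)sin 2x


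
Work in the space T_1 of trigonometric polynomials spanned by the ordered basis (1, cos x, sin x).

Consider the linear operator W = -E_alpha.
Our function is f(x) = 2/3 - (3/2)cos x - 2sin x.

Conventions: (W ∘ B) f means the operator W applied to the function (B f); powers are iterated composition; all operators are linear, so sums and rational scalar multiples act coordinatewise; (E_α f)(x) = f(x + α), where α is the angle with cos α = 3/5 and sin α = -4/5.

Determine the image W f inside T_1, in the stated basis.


g(x) = -2/3 - (7/10)cos x + (12/5)sin x

E_alpha f = 2/3 + (7/10)cos x - (12/5)sin x
(-E_alpha) f = -2/3 - (7/10)cos x + (12/5)sin x


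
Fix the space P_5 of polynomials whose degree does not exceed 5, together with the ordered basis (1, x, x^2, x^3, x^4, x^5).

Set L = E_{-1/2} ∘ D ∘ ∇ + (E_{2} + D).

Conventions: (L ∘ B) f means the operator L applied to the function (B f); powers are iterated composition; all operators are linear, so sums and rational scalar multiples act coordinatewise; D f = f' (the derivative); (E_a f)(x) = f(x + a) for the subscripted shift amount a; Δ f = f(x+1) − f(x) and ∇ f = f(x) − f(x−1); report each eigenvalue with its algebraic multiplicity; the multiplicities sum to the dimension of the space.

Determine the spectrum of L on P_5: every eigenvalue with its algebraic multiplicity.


λ = 1 (multiplicity 6)

image of 1: 1
image of x: x + 3
image of x^2: x^2 + 6x + 6
image of x^3: x^3 + 9x^2 + 18x + 2
image of x^4: x^4 + 12x^3 + 36x^2 + 8x + 29
image of x^5: x^5 + 15x^4 + 60x^3 + 20x^2 + 145x + 7
the matrix is upper triangular; its diagonal is (1, 1, 1, 1, 1, 1)
for a triangular matrix the eigenvalues are the diagonal entries, with algebraic multiplicity their repetition count


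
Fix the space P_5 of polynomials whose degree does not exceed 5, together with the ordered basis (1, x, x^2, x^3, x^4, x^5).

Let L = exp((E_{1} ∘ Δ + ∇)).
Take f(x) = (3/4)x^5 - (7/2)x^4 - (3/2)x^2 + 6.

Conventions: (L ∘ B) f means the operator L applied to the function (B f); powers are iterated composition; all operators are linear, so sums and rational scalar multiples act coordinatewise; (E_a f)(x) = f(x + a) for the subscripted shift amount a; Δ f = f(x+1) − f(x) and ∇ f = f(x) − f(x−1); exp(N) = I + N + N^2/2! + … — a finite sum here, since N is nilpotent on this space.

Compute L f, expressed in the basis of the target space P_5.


order-1 term: (15/2)x^4 - 13x^3 + 18x^2 - (131/2)x - 28
order-2 term: 30x^3 + 6x^2 + 117x - 47
order-3 term: 60x^2 + 68x + 162
order-4 term: 60x + 64
order-5 term: 24
the series for exp((E_{1} ∘ Δ + ∇)) f terminates at order 5
exp((E_{1} ∘ Δ + ∇)) f = (3/4)x^5 + 4x^4 + 17x^3 + (165/2)x^2 + (359/2)x + 181

the image equals g(x) = (3/4)x^5 + 4x^4 + 17x^3 + (165/2)x^2 + (359/2)x + 181


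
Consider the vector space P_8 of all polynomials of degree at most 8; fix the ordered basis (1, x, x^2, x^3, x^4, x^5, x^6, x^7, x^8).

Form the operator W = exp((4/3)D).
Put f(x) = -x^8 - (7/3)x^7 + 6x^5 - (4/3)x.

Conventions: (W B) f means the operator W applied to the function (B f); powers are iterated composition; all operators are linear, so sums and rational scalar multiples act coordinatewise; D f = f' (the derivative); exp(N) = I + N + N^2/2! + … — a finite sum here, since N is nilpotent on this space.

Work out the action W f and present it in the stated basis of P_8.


g(x) = -x^8 - 13x^7 - (644/9)x^6 - (5774/27)x^5 - (10120/27)x^4 - (94144/243)x^3 - (161536/729)x^2 - (524/9)x - 26000/6561

order-1 term: -(32/3)x^7 - (196/9)x^6 + 40x^4 - 16/9
order-2 term: -(448/9)x^6 - (784/9)x^5 + (320/3)x^3
order-3 term: -(3584/27)x^5 - (15680/81)x^4 + (1280/9)x^2
order-4 term: -(17920/81)x^4 - (62720/243)x^3 + (2560/27)x
order-5 term: -(57344/243)x^3 - (50176/243)x^2 + 2048/81
order-6 term: -(114688/729)x^2 - (200704/2187)x
order-7 term: -(131072/2187)x - 114688/6561
order-8 term: -65536/6561
the series for exp((4/3)D) f terminates at order 8
exp((4/3)D) f = -x^8 - 13x^7 - (644/9)x^6 - (5774/27)x^5 - (10120/27)x^4 - (94144/243)x^3 - (161536/729)x^2 - (524/9)x - 26000/6561


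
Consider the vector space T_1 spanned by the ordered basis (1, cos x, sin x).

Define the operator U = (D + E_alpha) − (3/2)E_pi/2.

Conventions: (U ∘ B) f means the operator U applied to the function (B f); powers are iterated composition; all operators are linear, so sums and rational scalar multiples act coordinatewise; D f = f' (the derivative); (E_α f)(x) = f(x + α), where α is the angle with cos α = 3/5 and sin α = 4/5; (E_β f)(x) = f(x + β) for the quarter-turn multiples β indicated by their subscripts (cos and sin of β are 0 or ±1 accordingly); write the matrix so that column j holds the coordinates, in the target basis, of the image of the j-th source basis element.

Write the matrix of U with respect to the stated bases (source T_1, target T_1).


the matrix is [[-1/2, 0, 0]; [0, 3/5, 3/10]; [0, -3/10, 3/5]] (rows listed top to bottom)

image of 1: -1/2
image of cos x: (3/5)cos x - (3/10)sin x
image of sin x: (3/10)cos x + (3/5)sin x
each image's coordinates form column j of the matrix


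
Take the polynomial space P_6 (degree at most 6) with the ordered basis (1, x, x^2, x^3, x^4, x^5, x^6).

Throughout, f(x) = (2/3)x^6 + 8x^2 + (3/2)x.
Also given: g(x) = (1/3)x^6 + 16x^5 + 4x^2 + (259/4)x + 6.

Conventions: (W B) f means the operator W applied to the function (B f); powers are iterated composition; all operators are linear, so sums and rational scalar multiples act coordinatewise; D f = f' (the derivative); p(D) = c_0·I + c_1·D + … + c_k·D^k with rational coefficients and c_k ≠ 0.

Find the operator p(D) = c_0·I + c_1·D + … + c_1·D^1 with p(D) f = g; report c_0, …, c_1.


c_0 = 1/2, c_1 = 4

D^0 f = (2/3)x^6 + 8x^2 + (3/2)x
D^1 f = 4x^5 + 16x + 3/2
matching coefficients of g against c_0 f + c_1 Df + … from the top degree down determines the c_i
solution: c_0 = 1/2, c_1 = 4


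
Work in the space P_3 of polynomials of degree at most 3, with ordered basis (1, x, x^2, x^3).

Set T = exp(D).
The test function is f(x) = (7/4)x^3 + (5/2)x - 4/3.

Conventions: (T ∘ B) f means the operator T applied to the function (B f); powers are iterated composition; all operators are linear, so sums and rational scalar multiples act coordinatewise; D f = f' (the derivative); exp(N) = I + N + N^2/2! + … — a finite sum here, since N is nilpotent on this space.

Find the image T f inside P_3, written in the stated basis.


order-1 term: (21/4)x^2 + 5/2
order-2 term: (21/4)x
order-3 term: 7/4
the series for exp(D) f terminates at order 3
exp(D) f = (7/4)x^3 + (21/4)x^2 + (31/4)x + 35/12

the image equals g(x) = (7/4)x^3 + (21/4)x^2 + (31/4)x + 35/12


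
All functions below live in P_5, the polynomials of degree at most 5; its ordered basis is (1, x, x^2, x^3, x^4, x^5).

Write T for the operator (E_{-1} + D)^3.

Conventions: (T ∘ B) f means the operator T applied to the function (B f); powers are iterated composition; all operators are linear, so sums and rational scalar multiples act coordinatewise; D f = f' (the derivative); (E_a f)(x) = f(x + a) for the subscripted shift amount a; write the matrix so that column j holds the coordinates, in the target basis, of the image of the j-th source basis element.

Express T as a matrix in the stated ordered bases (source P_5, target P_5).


the matrix is [[1, 0, 3, -3, 21, -63]; [0, 1, 0, 9, -12, 105]; [0, 0, 1, 0, 18, -30]; [0, 0, 0, 1, 0, 30]; [0, 0, 0, 0, 1, 0]; [0, 0, 0, 0, 0, 1]] (rows listed top to bottom)

image of 1: 1
image of x: x
image of x^2: x^2 + 3
image of x^3: x^3 + 9x - 3
image of x^4: x^4 + 18x^2 - 12x + 21
image of x^5: x^5 + 30x^3 - 30x^2 + 105x - 63
each image's coordinates form column j of the matrix


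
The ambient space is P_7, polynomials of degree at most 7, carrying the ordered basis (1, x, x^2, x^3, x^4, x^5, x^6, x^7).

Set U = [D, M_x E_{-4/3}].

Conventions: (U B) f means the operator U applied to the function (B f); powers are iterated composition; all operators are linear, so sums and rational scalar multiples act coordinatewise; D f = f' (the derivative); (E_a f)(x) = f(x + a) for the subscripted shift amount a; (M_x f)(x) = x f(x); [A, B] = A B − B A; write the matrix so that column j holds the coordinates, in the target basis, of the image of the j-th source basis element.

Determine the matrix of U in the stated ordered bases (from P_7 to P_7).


the matrix is [[1, -4/3, 16/9, -64/27, 256/81, -1024/243, 4096/729, -16384/2187]; [0, 1, -8/3, 16/3, -256/27, 1280/81, -2048/81, 28672/729]; [0, 0, 1, -4, 32/3, -640/27, 1280/27, -7168/81]; [0, 0, 0, 1, -16/3, 160/9, -1280/27, 8960/81]; [0, 0, 0, 0, 1, -20/3, 80/3, -2240/27]; [0, 0, 0, 0, 0, 1, -8, 112/3]; [0, 0, 0, 0, 0, 0, 1, -28/3]; [0, 0, 0, 0, 0, 0, 0, 1]] (rows listed top to bottom)

image of 1: 1
image of x: x - 4/3
image of x^2: x^2 - (8/3)x + 16/9
image of x^3: x^3 - 4x^2 + (16/3)x - 64/27
image of x^4: x^4 - (16/3)x^3 + (32/3)x^2 - (256/27)x + 256/81
image of x^5: x^5 - (20/3)x^4 + (160/9)x^3 - (640/27)x^2 + (1280/81)x - 1024/243
image of x^6: x^6 - 8x^5 + (80/3)x^4 - (1280/27)x^3 + (1280/27)x^2 - (2048/81)x + 4096/729
image of x^7: x^7 - (28/3)x^6 + (112/3)x^5 - (2240/27)x^4 + (8960/81)x^3 - (7168/81)x^2 + (28672/729)x - 16384/2187
each image's coordinates form column j of the matrix


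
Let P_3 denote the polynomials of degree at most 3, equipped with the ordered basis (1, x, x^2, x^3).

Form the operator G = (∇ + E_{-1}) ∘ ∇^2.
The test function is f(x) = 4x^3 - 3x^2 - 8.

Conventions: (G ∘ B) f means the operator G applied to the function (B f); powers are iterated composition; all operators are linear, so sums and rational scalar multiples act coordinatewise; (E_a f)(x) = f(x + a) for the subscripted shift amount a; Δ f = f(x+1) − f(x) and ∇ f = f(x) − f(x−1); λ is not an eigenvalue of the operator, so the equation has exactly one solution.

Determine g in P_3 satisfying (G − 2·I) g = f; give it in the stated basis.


g(x) = -2x^3 + (3/2)x^2 - 6x + 23/2

write g with unknown coordinates in the stated basis and equate coefficients in (G − 2·I) g = f
solving from the highest basis element down gives g = -2x^3 + (3/2)x^2 - 6x + 23/2
check: G g = -12x + 15
so G g − 2·g = 4x^3 - 3x^2 - 8 = f ✓


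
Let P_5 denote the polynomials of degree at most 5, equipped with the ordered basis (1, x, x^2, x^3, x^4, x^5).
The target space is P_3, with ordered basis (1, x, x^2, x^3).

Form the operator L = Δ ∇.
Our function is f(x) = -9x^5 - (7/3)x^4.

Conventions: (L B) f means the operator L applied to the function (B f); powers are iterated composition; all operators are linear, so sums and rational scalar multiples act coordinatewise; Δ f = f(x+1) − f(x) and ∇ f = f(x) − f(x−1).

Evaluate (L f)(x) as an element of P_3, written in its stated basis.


∇ f = -45x^4 + (242/3)x^3 - 76x^2 + (107/3)x - 20/3
Δ ∇ f = -180x^3 - 28x^2 - 90x - 14/3

the image equals g(x) = -180x^3 - 28x^2 - 90x - 14/3


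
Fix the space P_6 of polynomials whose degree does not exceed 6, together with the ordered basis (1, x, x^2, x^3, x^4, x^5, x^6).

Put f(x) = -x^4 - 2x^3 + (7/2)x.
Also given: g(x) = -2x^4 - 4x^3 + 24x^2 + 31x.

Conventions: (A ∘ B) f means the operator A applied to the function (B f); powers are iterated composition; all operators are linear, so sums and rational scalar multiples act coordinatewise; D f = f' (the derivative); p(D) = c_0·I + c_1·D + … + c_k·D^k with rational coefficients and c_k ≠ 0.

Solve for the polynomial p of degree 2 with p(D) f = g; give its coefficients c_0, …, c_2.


c_0 = 2, c_1 = 0, c_2 = -2

D^0 f = -x^4 - 2x^3 + (7/2)x
D^1 f = -4x^3 - 6x^2 + 7/2
D^2 f = -12x^2 - 12x
matching coefficients of g against c_0 f + c_1 Df + … from the top degree down determines the c_i
solution: c_0 = 2, c_1 = 0, c_2 = -2


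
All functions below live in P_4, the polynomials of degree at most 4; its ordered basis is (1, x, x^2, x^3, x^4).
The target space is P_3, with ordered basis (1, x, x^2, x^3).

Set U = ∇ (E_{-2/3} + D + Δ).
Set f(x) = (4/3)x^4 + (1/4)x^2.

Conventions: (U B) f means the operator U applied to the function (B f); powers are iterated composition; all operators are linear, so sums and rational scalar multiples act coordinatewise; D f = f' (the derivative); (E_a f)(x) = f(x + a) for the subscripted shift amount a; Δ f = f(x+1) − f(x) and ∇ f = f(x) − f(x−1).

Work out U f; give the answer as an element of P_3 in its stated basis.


the result is g(x) = (16/3)x^3 + (40/3)x^2 + (137/18)x - 521/324

E_{-2/3} f = (4/3)x^4 - (32/9)x^3 + (137/36)x^2 - (155/81)x + 91/243
D f = (16/3)x^3 + (1/2)x
Δ f = (16/3)x^3 + 8x^2 + (35/6)x + 19/12
(E_{-2/3} + D + Δ) f = (4/3)x^4 + (64/9)x^3 + (425/36)x^2 + (358/81)x + 1903/972
∇ (E_{-2/3} + D + Δ) f = (16/3)x^3 + (40/3)x^2 + (137/18)x - 521/324


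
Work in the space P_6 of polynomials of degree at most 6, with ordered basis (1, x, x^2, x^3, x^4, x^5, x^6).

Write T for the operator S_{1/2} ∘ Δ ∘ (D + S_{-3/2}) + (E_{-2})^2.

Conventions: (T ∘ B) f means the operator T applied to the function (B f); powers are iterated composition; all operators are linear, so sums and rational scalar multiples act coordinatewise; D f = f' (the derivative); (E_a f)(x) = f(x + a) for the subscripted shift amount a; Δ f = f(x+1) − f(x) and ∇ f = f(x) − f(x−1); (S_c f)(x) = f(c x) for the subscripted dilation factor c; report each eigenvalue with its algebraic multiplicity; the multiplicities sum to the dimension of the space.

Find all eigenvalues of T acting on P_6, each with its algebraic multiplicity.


λ = 1 (multiplicity 7)

image of 1: 1
image of x: x - 11/2
image of x^2: x^2 - (23/4)x + 81/4
image of x^3: x^3 - (465/32)x^2 + (735/16)x - 515/8
image of x^4: x^4 - (431/32)x^3 + (3411/32)x^2 - (1919/8)x + 4241/16
image of x^5: x^5 - (11455/512)x^4 + (19585/128)x^3 - (41695/64)x^2 + (81345/64)x - 32851/32
image of x^6: x^6 - (22389/1024)x^5 + (258615/1024)x^4 - (159235/128)x^3 + (997815/256)x^2 - (390069/64)x + 263257/64
the matrix is upper triangular; its diagonal is (1, 1, 1, 1, 1, 1, 1)
for a triangular matrix the eigenvalues are the diagonal entries, with algebraic multiplicity their repetition count


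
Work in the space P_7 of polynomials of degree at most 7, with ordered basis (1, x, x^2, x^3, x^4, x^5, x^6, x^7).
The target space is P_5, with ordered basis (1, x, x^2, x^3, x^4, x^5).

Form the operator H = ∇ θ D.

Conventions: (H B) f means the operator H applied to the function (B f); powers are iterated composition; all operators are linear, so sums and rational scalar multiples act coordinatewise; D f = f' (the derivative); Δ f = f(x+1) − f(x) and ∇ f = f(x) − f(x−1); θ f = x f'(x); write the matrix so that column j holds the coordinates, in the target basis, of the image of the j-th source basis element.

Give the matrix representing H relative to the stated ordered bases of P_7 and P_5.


image of 1: 0
image of x: 0
image of x^2: 2
image of x^3: 12x - 6
image of x^4: 36x^2 - 36x + 12
image of x^5: 80x^3 - 120x^2 + 80x - 20
image of x^6: 150x^4 - 300x^3 + 300x^2 - 150x + 30
image of x^7: 252x^5 - 630x^4 + 840x^3 - 630x^2 + 252x - 42
each image's coordinates form column j of the matrix

the matrix is [[0, 0, 2, -6, 12, -20, 30, -42]; [0, 0, 0, 12, -36, 80, -150, 252]; [0, 0, 0, 0, 36, -120, 300, -630]; [0, 0, 0, 0, 0, 80, -300, 840]; [0, 0, 0, 0, 0, 0, 150, -630]; [0, 0, 0, 0, 0, 0, 0, 252]] (rows listed top to bottom)


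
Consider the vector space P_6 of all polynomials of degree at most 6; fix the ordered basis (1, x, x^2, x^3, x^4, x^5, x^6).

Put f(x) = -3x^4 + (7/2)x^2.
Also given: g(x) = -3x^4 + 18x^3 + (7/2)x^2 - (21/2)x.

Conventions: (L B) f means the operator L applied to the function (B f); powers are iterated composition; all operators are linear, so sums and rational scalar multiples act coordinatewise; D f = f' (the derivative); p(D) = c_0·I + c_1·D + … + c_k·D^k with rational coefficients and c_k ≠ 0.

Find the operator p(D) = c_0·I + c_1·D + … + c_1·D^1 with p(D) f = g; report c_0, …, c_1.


D^0 f = -3x^4 + (7/2)x^2
D^1 f = -12x^3 + 7x
matching coefficients of g against c_0 f + c_1 Df + … from the top degree down determines the c_i
solution: c_0 = 1, c_1 = -3/2

p(D) = I − (3/2)·D, i.e. c_0 = 1, c_1 = -3/2


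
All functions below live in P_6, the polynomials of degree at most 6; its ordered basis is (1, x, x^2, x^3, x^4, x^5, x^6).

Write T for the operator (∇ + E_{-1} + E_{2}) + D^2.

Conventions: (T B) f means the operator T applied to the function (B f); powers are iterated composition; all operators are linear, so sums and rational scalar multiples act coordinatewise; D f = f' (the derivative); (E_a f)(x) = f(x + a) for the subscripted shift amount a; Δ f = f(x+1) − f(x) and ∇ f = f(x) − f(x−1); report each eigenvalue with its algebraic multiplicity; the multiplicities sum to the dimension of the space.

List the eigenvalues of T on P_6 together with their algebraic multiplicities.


λ = 2 (multiplicity 7)

image of 1: 2
image of x: 2x + 2
image of x^2: 2x^2 + 4x + 6
image of x^3: 2x^3 + 6x^2 + 18x + 8
image of x^4: 2x^4 + 8x^3 + 36x^2 + 32x + 16
image of x^5: 2x^5 + 10x^4 + 60x^3 + 80x^2 + 80x + 32
image of x^6: 2x^6 + 12x^5 + 90x^4 + 160x^3 + 240x^2 + 192x + 64
the matrix is upper triangular; its diagonal is (2, 2, 2, 2, 2, 2, 2)
for a triangular matrix the eigenvalues are the diagonal entries, with algebraic multiplicity their repetition count


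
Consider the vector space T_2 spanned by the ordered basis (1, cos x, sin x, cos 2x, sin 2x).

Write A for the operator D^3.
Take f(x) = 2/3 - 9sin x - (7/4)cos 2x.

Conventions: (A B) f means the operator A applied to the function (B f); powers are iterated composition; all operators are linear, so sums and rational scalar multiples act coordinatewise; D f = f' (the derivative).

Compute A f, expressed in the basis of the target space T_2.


the image equals g(x) = 9cos x - 14sin 2x

D f = -9cos x + (7/2)sin 2x
D D f = 9sin x + 7cos 2x
D D D f = 9cos x - 14sin 2x


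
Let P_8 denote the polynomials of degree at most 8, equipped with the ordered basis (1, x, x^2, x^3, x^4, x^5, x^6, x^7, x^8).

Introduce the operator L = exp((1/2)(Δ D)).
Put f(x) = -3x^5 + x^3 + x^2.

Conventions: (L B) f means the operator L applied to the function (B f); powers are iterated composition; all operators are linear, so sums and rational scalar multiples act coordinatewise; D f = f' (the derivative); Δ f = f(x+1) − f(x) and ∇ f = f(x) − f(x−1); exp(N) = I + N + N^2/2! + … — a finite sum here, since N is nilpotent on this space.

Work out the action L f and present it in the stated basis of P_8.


order-1 term: -30x^3 - 45x^2 - 27x - 5
order-2 term: -45x - 45
the series for exp((1/2)(Δ D)) f terminates at order 2
exp((1/2)(Δ D)) f = -3x^5 - 29x^3 - 44x^2 - 72x - 50

the image equals g(x) = -3x^5 - 29x^3 - 44x^2 - 72x - 50


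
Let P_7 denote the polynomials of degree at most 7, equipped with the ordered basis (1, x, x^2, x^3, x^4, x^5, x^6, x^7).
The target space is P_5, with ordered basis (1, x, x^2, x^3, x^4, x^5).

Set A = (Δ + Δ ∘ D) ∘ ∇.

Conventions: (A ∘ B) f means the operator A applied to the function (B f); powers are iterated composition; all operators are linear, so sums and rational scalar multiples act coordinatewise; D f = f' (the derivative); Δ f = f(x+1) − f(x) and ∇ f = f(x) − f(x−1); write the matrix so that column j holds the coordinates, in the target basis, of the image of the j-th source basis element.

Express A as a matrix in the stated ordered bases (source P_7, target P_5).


the matrix is [[0, 0, 2, 6, 2, 10, 2, 14]; [0, 0, 0, 6, 24, 10, 60, 14]; [0, 0, 0, 0, 12, 60, 30, 210]; [0, 0, 0, 0, 0, 20, 120, 70]; [0, 0, 0, 0, 0, 0, 30, 210]; [0, 0, 0, 0, 0, 0, 0, 42]] (rows listed top to bottom)

image of 1: 0
image of x: 0
image of x^2: 2
image of x^3: 6x + 6
image of x^4: 12x^2 + 24x + 2
image of x^5: 20x^3 + 60x^2 + 10x + 10
image of x^6: 30x^4 + 120x^3 + 30x^2 + 60x + 2
image of x^7: 42x^5 + 210x^4 + 70x^3 + 210x^2 + 14x + 14
each image's coordinates form column j of the matrix
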